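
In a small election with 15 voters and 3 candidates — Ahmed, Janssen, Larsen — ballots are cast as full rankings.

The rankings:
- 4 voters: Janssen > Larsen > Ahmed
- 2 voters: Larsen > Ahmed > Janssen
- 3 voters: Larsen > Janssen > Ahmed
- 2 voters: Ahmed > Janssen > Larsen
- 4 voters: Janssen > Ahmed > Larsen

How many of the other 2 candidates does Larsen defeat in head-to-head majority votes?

1

Larsen against each rival (15 voters):
Larsen vs Ahmed: Larsen wins 9–6.
Larsen vs Janssen: 2+3 = 5 for Larsen, 10 for Janssen — Janssen by 10–5.
Larsen beats Ahmed; loses to Janssen — 1 pairwise win.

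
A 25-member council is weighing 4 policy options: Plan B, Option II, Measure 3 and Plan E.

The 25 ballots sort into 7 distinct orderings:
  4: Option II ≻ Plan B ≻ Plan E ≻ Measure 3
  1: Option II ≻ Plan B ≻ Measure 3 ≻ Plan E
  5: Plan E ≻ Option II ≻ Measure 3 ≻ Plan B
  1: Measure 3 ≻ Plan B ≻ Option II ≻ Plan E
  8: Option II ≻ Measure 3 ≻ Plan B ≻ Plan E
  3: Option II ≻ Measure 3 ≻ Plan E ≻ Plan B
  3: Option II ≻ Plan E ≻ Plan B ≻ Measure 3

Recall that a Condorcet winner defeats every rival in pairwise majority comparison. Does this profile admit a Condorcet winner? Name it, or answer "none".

Option II

Check each pair by majority over 25 ballots:
Plan B vs Option II: Option II, 24–1.
Plan B–Measure 3: Measure 3 17–8.
Plan B–Plan E: Plan B 14–11.
Option II–Measure 3: Option II 24–1.
Option II–Plan E: Option II 20–5.
Measure 3–Plan E: Measure 3 13–12.
Only Option II has no losses; Option II is the Condorcet winner.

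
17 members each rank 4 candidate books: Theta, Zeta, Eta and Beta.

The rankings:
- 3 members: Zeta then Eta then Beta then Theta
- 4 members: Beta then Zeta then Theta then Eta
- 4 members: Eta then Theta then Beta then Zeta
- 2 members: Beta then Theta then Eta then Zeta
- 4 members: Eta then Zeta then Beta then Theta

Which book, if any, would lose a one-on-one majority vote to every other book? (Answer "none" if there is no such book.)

Theta

Head-to-head results (17 members):
Theta–Zeta: Zeta 11–6.
Theta vs Eta: 4+2 = 6 for Theta, 11 for Eta — Eta by 11–6.
Theta vs Beta: Theta preferred on 4 ballots; Beta wins 13–4.
Zeta vs Eta: Eta wins 10–7.
Zeta vs Beta: 7 to 10, Beta.
Eta vs Beta: 11 to 6, Eta.
Theta is beaten in every head-to-head and is the Condorcet loser.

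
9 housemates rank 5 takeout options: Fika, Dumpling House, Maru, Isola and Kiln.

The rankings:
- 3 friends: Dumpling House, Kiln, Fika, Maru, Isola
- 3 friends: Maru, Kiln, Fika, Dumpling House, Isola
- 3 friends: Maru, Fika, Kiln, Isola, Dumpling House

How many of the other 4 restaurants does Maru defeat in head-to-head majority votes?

4

Maru against each rival (9 friends):
Maru vs Fika: 3+3 = 6 for Maru, 3 for Fika — Maru by 6–3.
Maru vs Dumpling House: 3+3 = 6 for Maru, 3 for Dumpling House — Maru by 6–3.
Maru vs Isola: Maru, 9–0.
Maru vs Kiln: 3+3 = 6 for Maru, 3 for Kiln — Maru by 6–3.
Maru beats Fika, Dumpling House, Isola, Kiln — 4 pairwise wins.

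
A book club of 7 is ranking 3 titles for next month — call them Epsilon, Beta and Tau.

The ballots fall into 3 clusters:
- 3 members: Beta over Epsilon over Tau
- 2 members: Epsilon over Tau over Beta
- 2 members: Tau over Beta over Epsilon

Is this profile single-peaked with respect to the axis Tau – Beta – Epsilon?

no

Axis positions: Tau=1, Beta=2, Epsilon=3.
Cluster 1 (peak Beta at position 2): ranking walks positions 2-3-1, expanding outward from the peak — single-peaked.
Cluster 2: ranking walks positions 3-1-2; Tau is ranked above Beta even though Beta lies between Tau and the peak Epsilon on the axis — preferences dip and rise again. Not single-peaked.
Cluster 3 (peak Tau at position 1): ranking walks positions 1-2-3, expanding outward from the peak — single-peaked.
Cluster 2 violates single-peakedness, so the profile is not single-peaked on this axis.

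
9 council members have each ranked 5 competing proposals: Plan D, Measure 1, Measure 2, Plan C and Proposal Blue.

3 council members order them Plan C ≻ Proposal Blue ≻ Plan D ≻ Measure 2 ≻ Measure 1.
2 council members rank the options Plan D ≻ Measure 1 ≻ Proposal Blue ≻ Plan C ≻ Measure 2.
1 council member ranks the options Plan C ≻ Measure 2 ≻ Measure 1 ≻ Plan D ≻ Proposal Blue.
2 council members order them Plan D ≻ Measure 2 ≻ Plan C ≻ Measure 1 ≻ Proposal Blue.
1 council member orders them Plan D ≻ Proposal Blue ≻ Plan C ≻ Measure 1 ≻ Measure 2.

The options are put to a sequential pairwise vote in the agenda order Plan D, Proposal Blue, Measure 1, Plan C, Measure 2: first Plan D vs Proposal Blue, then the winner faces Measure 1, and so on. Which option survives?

Plan D

Round 1: Plan D vs Proposal Blue — 6–3, Plan D advances.
Round 2: Plan D vs Measure 1 — 8–1, Plan D advances.
Round 3: Plan D vs Plan C — 5–4, Plan D advances.
Round 4: Plan D vs Measure 2 — 8–1, Plan D advances.
Plan D survives the agenda.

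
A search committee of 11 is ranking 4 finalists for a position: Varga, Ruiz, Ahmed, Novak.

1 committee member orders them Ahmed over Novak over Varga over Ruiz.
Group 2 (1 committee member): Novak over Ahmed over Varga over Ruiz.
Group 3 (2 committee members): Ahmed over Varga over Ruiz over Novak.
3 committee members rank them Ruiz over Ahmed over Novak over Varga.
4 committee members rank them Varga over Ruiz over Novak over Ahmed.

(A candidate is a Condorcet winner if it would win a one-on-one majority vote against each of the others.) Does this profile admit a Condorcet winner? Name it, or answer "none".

Check each pair by majority over 11 ballots:
Varga vs Ruiz: 8 to 3, Varga.
Varga vs Ahmed: Varga preferred on 4 ballots; Ahmed wins 7–4.
Varga vs Novak: Varga is ranked higher on 2+4 = 6 ballots, Novak on 5. Varga wins 6–5.
Ruiz vs Ahmed: Ruiz is ranked higher on 3+4 = 7 ballots, Ahmed on 4. Ruiz wins 7–4.
Ruiz vs Novak: 2+3+4 = 9 for Ruiz, 2 for Novak — Ruiz by 9–2.
Ahmed vs Novak: 1+2+3 = 6 for Ahmed, 5 for Novak — Ahmed by 6–5.
No candidate is unbeaten: Varga loses to Ahmed; Ruiz loses to Varga; Ahmed loses to Ruiz; Novak loses to Varga. In particular Varga > Ruiz > Ahmed > Varga is a majority cycle — no Condorcet winner exists.

none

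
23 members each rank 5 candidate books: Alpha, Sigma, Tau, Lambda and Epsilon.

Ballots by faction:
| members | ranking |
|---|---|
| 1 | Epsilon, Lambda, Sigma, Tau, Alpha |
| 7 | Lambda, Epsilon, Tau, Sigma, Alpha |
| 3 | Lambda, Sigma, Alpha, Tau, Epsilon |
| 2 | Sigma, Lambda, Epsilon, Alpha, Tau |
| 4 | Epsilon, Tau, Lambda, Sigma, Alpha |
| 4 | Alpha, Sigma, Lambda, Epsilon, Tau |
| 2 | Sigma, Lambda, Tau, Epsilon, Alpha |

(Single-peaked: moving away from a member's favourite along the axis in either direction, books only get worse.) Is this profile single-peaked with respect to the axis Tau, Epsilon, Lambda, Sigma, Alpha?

no

Axis positions: Tau=1, Epsilon=2, Lambda=3, Sigma=4, Alpha=5.
Faction 1 (peak Epsilon at position 2): ranking walks positions 2-3-4-1-5, expanding outward from the peak — single-peaked.
Faction 2 (peak Lambda at position 3): ranking walks positions 3-2-1-4-5, expanding outward from the peak — single-peaked.
Faction 3: ranking walks positions 3-4-5-1-2; Tau is ranked above Epsilon even though Epsilon lies between Tau and the peak Lambda on the axis — preferences dip and rise again. Not single-peaked.
Faction 4 (peak Sigma at position 4): ranking walks positions 4-3-2-5-1, expanding outward from the peak — single-peaked.
Faction 5 (peak Epsilon at position 2): ranking walks positions 2-1-3-4-5, expanding outward from the peak — single-peaked.
Faction 6 (peak Alpha at position 5): ranking walks positions 5-4-3-2-1, expanding outward from the peak — single-peaked.
Faction 7: ranking walks positions 4-3-1-2-5; Tau is ranked above Epsilon even though Epsilon lies between Tau and the peak Sigma on the axis — preferences dip and rise again. Not single-peaked.
Faction 3 violates single-peakedness, so the profile is not single-peaked on this axis.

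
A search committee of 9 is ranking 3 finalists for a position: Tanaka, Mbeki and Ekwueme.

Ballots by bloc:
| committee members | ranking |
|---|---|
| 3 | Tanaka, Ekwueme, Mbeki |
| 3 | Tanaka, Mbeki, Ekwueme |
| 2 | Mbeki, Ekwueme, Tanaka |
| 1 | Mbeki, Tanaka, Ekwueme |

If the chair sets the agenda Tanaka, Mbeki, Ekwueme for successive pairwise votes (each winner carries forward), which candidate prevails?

Round 1: Tanaka vs Mbeki — 6–3, Tanaka advances.
Round 2: Tanaka vs Ekwueme — 7–2, Tanaka advances.
The agenda winner is Tanaka.

Tanaka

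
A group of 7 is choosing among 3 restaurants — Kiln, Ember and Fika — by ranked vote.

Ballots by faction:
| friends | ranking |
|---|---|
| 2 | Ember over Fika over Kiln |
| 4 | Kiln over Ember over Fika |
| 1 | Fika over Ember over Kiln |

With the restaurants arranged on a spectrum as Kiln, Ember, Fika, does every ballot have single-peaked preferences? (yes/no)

yes

Axis positions: Kiln=1, Ember=2, Fika=3.
Faction 1 (peak Ember at position 2): ranking walks positions 2-3-1, expanding outward from the peak — single-peaked.
Faction 2 (peak Kiln at position 1): ranking walks positions 1-2-3, expanding outward from the peak — single-peaked.
Faction 3 (peak Fika at position 3): ranking walks positions 3-2-1, expanding outward from the peak — single-peaked.
Every ranking is single-peaked on this axis.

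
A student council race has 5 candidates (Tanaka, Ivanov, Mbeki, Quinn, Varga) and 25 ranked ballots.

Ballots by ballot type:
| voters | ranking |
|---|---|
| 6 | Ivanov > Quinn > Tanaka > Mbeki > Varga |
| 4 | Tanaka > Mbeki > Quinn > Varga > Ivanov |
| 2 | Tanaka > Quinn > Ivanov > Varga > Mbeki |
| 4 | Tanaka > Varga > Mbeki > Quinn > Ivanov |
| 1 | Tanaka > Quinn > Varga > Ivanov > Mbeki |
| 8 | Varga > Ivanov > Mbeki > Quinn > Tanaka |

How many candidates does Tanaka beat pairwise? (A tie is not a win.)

Tanaka against each rival (25 voters):
Tanaka vs Ivanov: 11 to 14, Ivanov.
Tanaka vs Mbeki: 17 to 8, Tanaka.
Tanaka vs Quinn: Tanaka is ranked higher on 4+2+4+1 = 11 ballots, Quinn on 14. Quinn wins 14–11.
Tanaka vs Varga: Tanaka is ranked higher on 6+4+2+4+1 = 17 ballots, Varga on 8. Tanaka wins 17–8.
Tanaka beats Mbeki, Varga; loses to Ivanov, Quinn — 2 pairwise wins.

2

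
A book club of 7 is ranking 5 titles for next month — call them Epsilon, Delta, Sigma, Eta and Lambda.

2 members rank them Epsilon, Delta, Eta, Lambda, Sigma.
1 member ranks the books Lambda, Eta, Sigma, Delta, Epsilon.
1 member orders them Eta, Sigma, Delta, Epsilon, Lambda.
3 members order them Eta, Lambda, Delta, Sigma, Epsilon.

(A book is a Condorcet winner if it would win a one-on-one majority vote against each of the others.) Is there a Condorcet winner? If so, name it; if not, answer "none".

Pairwise majorities:
Epsilon vs Delta: 2 to 5, Delta.
Epsilon–Sigma: Sigma 5–2.
Epsilon vs Eta: 2 for Epsilon, 5 for Eta — Eta by 5–2.
Epsilon vs Lambda: Lambda wins 4–3.
Delta vs Sigma: 2+3 = 5 for Delta, 2 for Sigma — Delta by 5–2.
Delta vs Eta: Eta wins 5–2.
Delta vs Lambda: Delta preferred on 2+1 = 3 ballots; Lambda wins 4–3.
Sigma vs Eta: Sigma preferred on 0 ballots; Eta wins 7–0.
Sigma vs Lambda: 1 to 6, Lambda.
Eta vs Lambda: Eta wins 6–1.
Eta beats each of Epsilon, Delta, Sigma, Lambda — Eta is the Condorcet winner.

Eta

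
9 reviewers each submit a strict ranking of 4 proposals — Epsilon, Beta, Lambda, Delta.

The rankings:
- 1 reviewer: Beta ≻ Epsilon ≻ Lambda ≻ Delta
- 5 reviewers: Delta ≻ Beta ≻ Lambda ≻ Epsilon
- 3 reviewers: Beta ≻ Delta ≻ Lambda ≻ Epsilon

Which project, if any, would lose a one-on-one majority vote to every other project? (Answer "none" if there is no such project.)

Epsilon

Pairwise majorities:
Epsilon vs Beta: Beta, 9–0.
Epsilon vs Lambda: Lambda, 8–1.
Epsilon vs Delta: Delta wins 8–1.
Beta vs Lambda: 1+5+3 = 9 for Beta, 0 for Lambda — Beta by 9–0.
Beta vs Delta: Delta, 5–4.
Lambda vs Delta: Lambda is ranked higher on 1 ballot, Delta on 8. Delta wins 8–1.
Epsilon loses to every other project — it is the Condorcet loser.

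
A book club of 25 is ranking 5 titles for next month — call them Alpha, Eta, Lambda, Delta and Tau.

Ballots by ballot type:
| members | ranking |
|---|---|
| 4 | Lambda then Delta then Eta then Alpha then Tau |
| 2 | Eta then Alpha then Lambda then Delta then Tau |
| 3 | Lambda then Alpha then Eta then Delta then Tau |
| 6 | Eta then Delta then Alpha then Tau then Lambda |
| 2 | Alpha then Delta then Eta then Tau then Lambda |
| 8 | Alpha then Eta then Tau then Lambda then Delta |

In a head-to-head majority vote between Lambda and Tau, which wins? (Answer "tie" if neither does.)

Tau

Ballots ranking Lambda above Tau: 4 + 2 + 3 = 9.
Ballots ranking Tau above Lambda: 25 − 9 = 16.
Tau wins the head-to-head 16–9.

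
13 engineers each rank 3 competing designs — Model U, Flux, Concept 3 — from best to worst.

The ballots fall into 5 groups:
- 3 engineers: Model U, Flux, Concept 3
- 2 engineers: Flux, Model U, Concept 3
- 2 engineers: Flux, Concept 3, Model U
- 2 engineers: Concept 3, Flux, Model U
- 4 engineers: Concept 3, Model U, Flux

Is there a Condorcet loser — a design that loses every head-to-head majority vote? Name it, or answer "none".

Pairwise majorities:
Model U vs Flux: 3+4 = 7 for Model U, 6 for Flux — Model U by 7–6.
Model U vs Concept 3: Concept 3, 8–5.
Flux vs Concept 3: Flux is ranked higher on 3+2+2 = 7 ballots, Concept 3 on 6. Flux wins 7–6.
Each design has at least one pairwise win (Model U beats Flux; Flux beats Concept 3; Concept 3 beats Model U) — no Condorcet loser.

none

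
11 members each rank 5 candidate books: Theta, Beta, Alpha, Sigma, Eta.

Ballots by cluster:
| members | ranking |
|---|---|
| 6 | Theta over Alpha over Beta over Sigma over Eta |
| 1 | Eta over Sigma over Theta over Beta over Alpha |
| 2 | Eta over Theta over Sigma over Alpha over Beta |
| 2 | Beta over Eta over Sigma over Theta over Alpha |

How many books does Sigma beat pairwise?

Sigma against each rival (11 members):
Sigma–Theta: Theta 8–3.
Sigma vs Beta: Sigma is ranked higher on 1+2 = 3 ballots, Beta on 8. Beta wins 8–3.
Sigma vs Alpha: 1+2+2 = 5 for Sigma, 6 for Alpha — Alpha by 6–5.
Sigma vs Eta: Sigma preferred on 6 ballots; Sigma wins 6–5.
Sigma beats Eta; loses to Theta, Beta, Alpha — 1 pairwise win.

1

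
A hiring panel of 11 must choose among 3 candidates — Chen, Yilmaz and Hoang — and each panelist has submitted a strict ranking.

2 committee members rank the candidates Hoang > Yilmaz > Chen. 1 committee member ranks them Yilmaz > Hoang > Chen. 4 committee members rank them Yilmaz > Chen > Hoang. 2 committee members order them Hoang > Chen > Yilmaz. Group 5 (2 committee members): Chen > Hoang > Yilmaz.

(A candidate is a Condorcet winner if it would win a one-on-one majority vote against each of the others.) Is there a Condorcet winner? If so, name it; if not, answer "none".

none

Pairwise majorities:
Chen vs Yilmaz: 4 to 7, Yilmaz.
Chen vs Hoang: 6 to 5, Chen.
Yilmaz vs Hoang: 5 to 6, Hoang.
No candidate is unbeaten: Chen loses to Yilmaz; Yilmaz loses to Hoang; Hoang loses to Chen. In particular Chen beats Hoang beats Yilmaz beats Chen is a majority cycle — no Condorcet winner exists.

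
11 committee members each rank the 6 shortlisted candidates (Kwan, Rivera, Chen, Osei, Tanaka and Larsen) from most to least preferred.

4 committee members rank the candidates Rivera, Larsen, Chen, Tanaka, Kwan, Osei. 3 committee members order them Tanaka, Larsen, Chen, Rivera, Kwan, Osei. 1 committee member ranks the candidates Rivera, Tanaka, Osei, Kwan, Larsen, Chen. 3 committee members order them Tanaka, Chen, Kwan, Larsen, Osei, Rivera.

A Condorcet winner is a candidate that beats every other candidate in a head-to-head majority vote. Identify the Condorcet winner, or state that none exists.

Tanaka

Pairwise majorities:
Kwan vs Rivera: 3 for Kwan, 8 for Rivera — Rivera by 8–3.
Kwan vs Chen: 1 to 10, Chen.
Kwan vs Osei: Kwan preferred on 4+3+3 = 10 ballots; Kwan wins 10–1.
Kwan vs Tanaka: Kwan preferred on 0 ballots; Tanaka wins 11–0.
Kwan vs Larsen: Kwan is ranked higher on 1+3 = 4 ballots, Larsen on 7. Larsen wins 7–4.
Rivera vs Chen: Rivera is ranked higher on 4+1 = 5 ballots, Chen on 6. Chen wins 6–5.
Rivera vs Osei: 4+3+1 = 8 for Rivera, 3 for Osei — Rivera by 8–3.
Rivera vs Tanaka: 5 to 6, Tanaka.
Rivera vs Larsen: Rivera preferred on 4+1 = 5 ballots; Larsen wins 6–5.
Chen vs Osei: Chen is ranked higher on 4+3+3 = 10 ballots, Osei on 1. Chen wins 10–1.
Chen vs Tanaka: Chen preferred on 4 ballots; Tanaka wins 7–4.
Chen vs Larsen: Chen preferred on 3 ballots; Larsen wins 8–3.
Osei vs Tanaka: Osei preferred on 0 ballots; Tanaka wins 11–0.
Osei vs Larsen: Osei is ranked higher on 1 ballot, Larsen on 10. Larsen wins 10–1.
Tanaka vs Larsen: 7 to 4, Tanaka.
Only Tanaka has no losses; Tanaka is the Condorcet winner.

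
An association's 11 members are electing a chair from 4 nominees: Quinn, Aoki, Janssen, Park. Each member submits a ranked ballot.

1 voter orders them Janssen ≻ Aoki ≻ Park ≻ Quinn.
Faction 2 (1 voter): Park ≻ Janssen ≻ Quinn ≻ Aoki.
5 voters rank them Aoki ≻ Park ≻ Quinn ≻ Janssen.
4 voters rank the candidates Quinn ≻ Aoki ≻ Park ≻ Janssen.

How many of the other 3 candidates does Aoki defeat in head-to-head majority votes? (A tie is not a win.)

Aoki against each rival (11 voters):
Aoki vs Quinn: Aoki wins 6–5.
Aoki vs Janssen: Aoki wins 9–2.
Aoki–Park: Aoki 10–1.
Aoki beats Quinn, Janssen, Park — 3 pairwise wins.

3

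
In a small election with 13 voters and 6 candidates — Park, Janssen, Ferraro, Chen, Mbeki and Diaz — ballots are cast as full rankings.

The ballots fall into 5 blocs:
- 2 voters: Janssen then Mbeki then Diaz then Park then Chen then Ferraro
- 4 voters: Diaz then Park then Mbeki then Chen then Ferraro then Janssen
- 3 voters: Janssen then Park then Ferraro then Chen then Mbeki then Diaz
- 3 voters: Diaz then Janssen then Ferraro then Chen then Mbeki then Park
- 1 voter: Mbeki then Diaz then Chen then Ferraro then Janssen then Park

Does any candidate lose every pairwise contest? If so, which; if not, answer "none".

Ferraro

Pairwise majorities:
Park vs Janssen: Park is ranked higher on 4 ballots, Janssen on 9. Janssen wins 9–4.
Park vs Ferraro: Park wins 9–4.
Park vs Chen: Park preferred on 2+4+3 = 9 ballots; Park wins 9–4.
Park–Mbeki: Park 7–6.
Park vs Diaz: 3 for Park, 10 for Diaz — Diaz by 10–3.
Janssen vs Ferraro: Janssen preferred on 2+3+3 = 8 ballots; Janssen wins 8–5.
Janssen vs Chen: Janssen, 8–5.
Janssen vs Mbeki: Janssen wins 8–5.
Janssen vs Diaz: Janssen preferred on 2+3 = 5 ballots; Diaz wins 8–5.
Ferraro vs Chen: Chen, 7–6.
Ferraro vs Mbeki: Mbeki wins 7–6.
Ferraro vs Diaz: Diaz wins 10–3.
Chen vs Mbeki: Chen preferred on 3+3 = 6 ballots; Mbeki wins 7–6.
Chen vs Diaz: Chen is ranked higher on 3 ballots, Diaz on 10. Diaz wins 10–3.
Mbeki vs Diaz: Mbeki is ranked higher on 2+3+1 = 6 ballots, Diaz on 7. Diaz wins 7–6.
Ferraro is beaten in every head-to-head and is the Condorcet loser.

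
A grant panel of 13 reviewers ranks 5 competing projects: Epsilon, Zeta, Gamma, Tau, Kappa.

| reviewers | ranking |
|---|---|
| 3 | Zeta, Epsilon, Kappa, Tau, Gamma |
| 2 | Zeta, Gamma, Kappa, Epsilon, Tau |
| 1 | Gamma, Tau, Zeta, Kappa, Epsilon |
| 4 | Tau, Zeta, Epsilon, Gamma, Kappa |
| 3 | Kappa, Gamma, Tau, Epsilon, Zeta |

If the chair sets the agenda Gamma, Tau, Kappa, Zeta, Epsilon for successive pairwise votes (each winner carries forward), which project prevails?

Zeta

Round 1: Gamma vs Tau — 6–7, Tau advances.
Round 2: Tau vs Kappa — 5–8, Kappa advances.
Round 3: Kappa vs Zeta — 3–10, Zeta advances.
Round 4: Zeta vs Epsilon — 10–3, Zeta advances.
Zeta survives the agenda.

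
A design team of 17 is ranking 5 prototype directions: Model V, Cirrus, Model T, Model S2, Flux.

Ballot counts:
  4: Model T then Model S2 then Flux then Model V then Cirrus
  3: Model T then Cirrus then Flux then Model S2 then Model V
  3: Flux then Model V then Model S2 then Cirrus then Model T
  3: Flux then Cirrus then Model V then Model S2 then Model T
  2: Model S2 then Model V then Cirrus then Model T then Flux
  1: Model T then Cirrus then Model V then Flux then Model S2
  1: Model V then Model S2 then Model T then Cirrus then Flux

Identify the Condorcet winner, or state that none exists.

none

Pairwise majorities:
Model V vs Cirrus: Model V preferred on 4+3+2+1 = 10 ballots; Model V wins 10–7.
Model V vs Model T: 9 to 8, Model V.
Model V vs Model S2: 3+3+1+1 = 8 for Model V, 9 for Model S2 — Model S2 by 9–8.
Model V vs Flux: Model V is ranked higher on 2+1+1 = 4 ballots, Flux on 13. Flux wins 13–4.
Cirrus vs Model T: Cirrus preferred on 3+3+2 = 8 ballots; Model T wins 9–8.
Cirrus vs Model S2: 7 to 10, Model S2.
Cirrus vs Flux: Cirrus is ranked higher on 3+2+1+1 = 7 ballots, Flux on 10. Flux wins 10–7.
Model T vs Model S2: 8 to 9, Model S2.
Model T vs Flux: 11 to 6, Model T.
Model S2 vs Flux: 4+2+1 = 7 for Model S2, 10 for Flux — Flux by 10–7.
Each design drops at least one matchup (Model V loses to Model S2; Cirrus loses to Model V; Model T loses to Model V; Model S2 loses to Flux; Flux loses to Model T); the cycle Model V → Model T → Flux → Model V rules out a Condorcet winner.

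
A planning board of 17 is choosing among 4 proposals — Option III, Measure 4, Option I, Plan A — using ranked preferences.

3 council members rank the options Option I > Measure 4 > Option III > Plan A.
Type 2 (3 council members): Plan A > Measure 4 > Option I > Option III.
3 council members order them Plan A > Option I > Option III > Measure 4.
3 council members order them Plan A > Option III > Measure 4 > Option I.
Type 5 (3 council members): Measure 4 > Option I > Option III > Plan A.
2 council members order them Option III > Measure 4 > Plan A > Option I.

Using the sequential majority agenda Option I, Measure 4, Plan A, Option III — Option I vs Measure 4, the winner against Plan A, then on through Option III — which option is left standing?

Plan A

Round 1: Option I vs Measure 4 — 6–11, Measure 4 advances.
Round 2: Measure 4 vs Plan A — 8–9, Plan A advances.
Round 3: Plan A vs Option III — 9–8, Plan A advances.
The agenda winner is Plan A.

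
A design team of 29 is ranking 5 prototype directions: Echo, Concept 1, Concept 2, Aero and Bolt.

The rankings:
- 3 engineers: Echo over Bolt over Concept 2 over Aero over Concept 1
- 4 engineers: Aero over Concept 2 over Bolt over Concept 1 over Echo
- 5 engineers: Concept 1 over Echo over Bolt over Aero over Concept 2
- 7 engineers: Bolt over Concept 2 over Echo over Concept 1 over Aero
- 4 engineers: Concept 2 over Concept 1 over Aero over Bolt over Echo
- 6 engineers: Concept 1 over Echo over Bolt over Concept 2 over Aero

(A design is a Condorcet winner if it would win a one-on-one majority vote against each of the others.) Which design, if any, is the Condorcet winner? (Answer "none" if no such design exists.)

Pairwise majorities:
Echo vs Concept 1: Concept 1 wins 19–10.
Echo vs Concept 2: Concept 2 wins 15–14.
Echo–Aero: Echo 21–8.
Echo–Bolt: Bolt 15–14.
Concept 1 vs Concept 2: Concept 2, 18–11.
Concept 1–Aero: Concept 1 22–7.
Concept 1 vs Bolt: Concept 1 wins 15–14.
Concept 2–Aero: Concept 2 20–9.
Concept 2 vs Bolt: Bolt, 21–8.
Aero vs Bolt: Bolt wins 21–8.
No design is unbeaten: Echo loses to Concept 1; Concept 1 loses to Concept 2; Concept 2 loses to Bolt; Aero loses to Echo; Bolt loses to Concept 1. In particular Concept 1 > Bolt > Concept 2 > Concept 1 is a majority cycle — no Condorcet winner exists.

none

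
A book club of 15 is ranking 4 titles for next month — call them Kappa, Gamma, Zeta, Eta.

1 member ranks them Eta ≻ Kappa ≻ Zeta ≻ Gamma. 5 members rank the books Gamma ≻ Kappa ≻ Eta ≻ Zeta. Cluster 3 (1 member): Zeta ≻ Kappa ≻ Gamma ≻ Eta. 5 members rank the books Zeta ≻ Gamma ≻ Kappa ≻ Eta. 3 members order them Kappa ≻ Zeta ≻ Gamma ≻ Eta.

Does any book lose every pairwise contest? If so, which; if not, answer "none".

Pairwise majorities:
Kappa vs Gamma: Gamma, 10–5.
Kappa vs Zeta: Kappa, 9–6.
Kappa vs Eta: Kappa, 14–1.
Gamma vs Zeta: Zeta, 10–5.
Gamma vs Eta: 5+1+5+3 = 14 for Gamma, 1 for Eta — Gamma by 14–1.
Zeta vs Eta: Zeta, 9–6.
Eta is beaten in every head-to-head and is the Condorcet loser.

Eta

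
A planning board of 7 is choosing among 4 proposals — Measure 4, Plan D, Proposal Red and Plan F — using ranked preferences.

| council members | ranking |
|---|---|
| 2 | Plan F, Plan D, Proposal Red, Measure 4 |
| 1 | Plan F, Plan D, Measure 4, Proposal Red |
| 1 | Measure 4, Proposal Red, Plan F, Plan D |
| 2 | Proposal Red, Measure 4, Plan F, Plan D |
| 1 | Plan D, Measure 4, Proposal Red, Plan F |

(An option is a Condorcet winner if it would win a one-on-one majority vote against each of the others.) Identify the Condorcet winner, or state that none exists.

Pairwise majorities:
Measure 4 vs Plan D: 1+2 = 3 for Measure 4, 4 for Plan D — Plan D by 4–3.
Measure 4 vs Proposal Red: 3 to 4, Proposal Red.
Measure 4–Plan F: Measure 4 4–3.
Plan D vs Proposal Red: 2+1+1 = 4 for Plan D, 3 for Proposal Red — Plan D by 4–3.
Plan D vs Plan F: 1 for Plan D, 6 for Plan F — Plan F by 6–1.
Proposal Red vs Plan F: 1+2+1 = 4 for Proposal Red, 3 for Plan F — Proposal Red by 4–3.
Every option loses at least once (Measure 4 loses to Plan D; Plan D loses to Plan F; Proposal Red loses to Plan D; Plan F loses to Measure 4). The majority relation contains the cycle Measure 4 > Plan F > Plan D > Measure 4, so there is no Condorcet winner.

none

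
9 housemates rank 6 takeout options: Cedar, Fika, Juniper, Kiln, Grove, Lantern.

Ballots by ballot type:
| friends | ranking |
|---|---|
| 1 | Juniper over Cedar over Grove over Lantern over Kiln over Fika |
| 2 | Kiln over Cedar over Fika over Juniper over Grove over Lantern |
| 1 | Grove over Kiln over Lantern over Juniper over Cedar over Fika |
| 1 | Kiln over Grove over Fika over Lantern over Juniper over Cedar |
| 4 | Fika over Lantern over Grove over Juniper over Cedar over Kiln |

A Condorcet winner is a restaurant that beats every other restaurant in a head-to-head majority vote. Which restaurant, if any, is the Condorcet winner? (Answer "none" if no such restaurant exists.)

none

Check each pair by majority over 9 ballots:
Cedar vs Fika: Cedar preferred on 1+2+1 = 4 ballots; Fika wins 5–4.
Cedar vs Juniper: Cedar is ranked higher on 2 ballots, Juniper on 7. Juniper wins 7–2.
Cedar vs Kiln: 1+4 = 5 for Cedar, 4 for Kiln — Cedar by 5–4.
Cedar vs Grove: Cedar is ranked higher on 1+2 = 3 ballots, Grove on 6. Grove wins 6–3.
Cedar vs Lantern: Cedar is ranked higher on 1+2 = 3 ballots, Lantern on 6. Lantern wins 6–3.
Fika vs Juniper: Fika preferred on 2+1+4 = 7 ballots; Fika wins 7–2.
Fika vs Kiln: 4 for Fika, 5 for Kiln — Kiln by 5–4.
Fika vs Grove: Fika is ranked higher on 2+4 = 6 ballots, Grove on 3. Fika wins 6–3.
Fika vs Lantern: Fika is ranked higher on 2+1+4 = 7 ballots, Lantern on 2. Fika wins 7–2.
Juniper vs Kiln: 1+4 = 5 for Juniper, 4 for Kiln — Juniper by 5–4.
Juniper vs Grove: 1+2 = 3 for Juniper, 6 for Grove — Grove by 6–3.
Juniper vs Lantern: Juniper is ranked higher on 1+2 = 3 ballots, Lantern on 6. Lantern wins 6–3.
Kiln vs Grove: Kiln preferred on 2+1 = 3 ballots; Grove wins 6–3.
Kiln vs Lantern: 4 to 5, Lantern.
Grove vs Lantern: 5 to 4, Grove.
Every restaurant loses at least once (Cedar loses to Fika; Fika loses to Kiln; Juniper loses to Fika; Kiln loses to Cedar; Grove loses to Fika; Lantern loses to Fika). The majority relation contains the cycle Cedar → Kiln → Fika → Cedar, so there is no Condorcet winner.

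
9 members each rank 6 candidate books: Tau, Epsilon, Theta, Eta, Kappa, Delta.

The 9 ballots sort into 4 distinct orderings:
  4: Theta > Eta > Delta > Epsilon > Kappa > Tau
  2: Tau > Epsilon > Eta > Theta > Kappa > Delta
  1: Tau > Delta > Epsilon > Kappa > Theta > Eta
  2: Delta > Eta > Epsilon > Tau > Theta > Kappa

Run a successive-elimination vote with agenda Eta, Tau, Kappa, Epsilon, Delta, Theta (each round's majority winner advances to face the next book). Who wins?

Round 1: Eta vs Tau — 6–3, Eta advances.
Round 2: Eta vs Kappa — 8–1, Eta advances.
Round 3: Eta vs Epsilon — 6–3, Eta advances.
Round 4: Eta vs Delta — 6–3, Eta advances.
Round 5: Eta vs Theta — 4–5, Theta advances.
Theta survives the agenda.

Theta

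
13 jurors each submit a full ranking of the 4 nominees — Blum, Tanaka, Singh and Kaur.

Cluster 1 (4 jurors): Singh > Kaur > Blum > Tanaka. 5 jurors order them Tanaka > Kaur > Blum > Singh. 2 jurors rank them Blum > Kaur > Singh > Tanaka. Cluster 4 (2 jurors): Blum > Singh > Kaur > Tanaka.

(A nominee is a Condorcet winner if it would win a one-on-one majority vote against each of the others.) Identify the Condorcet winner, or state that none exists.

Kaur

Head-to-head results (13 jurors):
Blum vs Tanaka: 8 to 5, Blum.
Blum vs Singh: Blum preferred on 5+2+2 = 9 ballots; Blum wins 9–4.
Blum vs Kaur: Blum preferred on 2+2 = 4 ballots; Kaur wins 9–4.
Tanaka vs Singh: 5 to 8, Singh.
Tanaka–Kaur: Kaur 8–5.
Singh vs Kaur: 4+2 = 6 for Singh, 7 for Kaur — Kaur by 7–6.
Kaur wins every pairwise contest, so Kaur is the Condorcet winner.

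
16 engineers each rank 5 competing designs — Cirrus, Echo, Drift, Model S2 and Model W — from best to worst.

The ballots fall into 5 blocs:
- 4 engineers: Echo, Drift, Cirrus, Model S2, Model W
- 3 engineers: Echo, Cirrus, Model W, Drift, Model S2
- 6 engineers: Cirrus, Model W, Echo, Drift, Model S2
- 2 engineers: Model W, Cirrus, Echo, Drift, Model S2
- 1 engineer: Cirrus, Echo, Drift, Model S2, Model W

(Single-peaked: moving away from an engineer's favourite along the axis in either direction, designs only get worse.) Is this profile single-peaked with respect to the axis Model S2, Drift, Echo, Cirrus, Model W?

Axis positions: Model S2=1, Drift=2, Echo=3, Cirrus=4, Model W=5.
Bloc 1 (peak Echo at position 3): ranking walks positions 3-2-4-1-5, expanding outward from the peak — single-peaked.
Bloc 2 (peak Echo at position 3): ranking walks positions 3-4-5-2-1, expanding outward from the peak — single-peaked.
Bloc 3 (peak Cirrus at position 4): ranking walks positions 4-5-3-2-1, expanding outward from the peak — single-peaked.
Bloc 4 (peak Model W at position 5): ranking walks positions 5-4-3-2-1, expanding outward from the peak — single-peaked.
Bloc 5 (peak Cirrus at position 4): ranking walks positions 4-3-2-1-5, expanding outward from the peak — single-peaked.
Every ranking is single-peaked on this axis.

yes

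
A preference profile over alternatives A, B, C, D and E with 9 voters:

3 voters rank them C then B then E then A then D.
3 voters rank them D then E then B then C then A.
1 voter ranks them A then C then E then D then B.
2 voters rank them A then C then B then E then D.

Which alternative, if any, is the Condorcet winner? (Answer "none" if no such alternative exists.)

C

Head-to-head results (9 voters):
A vs B: A is ranked higher on 1+2 = 3 ballots, B on 6. B wins 6–3.
A–C: C 6–3.
A vs D: A, 6–3.
A vs E: E wins 6–3.
B vs C: C wins 6–3.
B vs D: B is ranked higher on 3+2 = 5 ballots, D on 4. B wins 5–4.
B vs E: 5 to 4, B.
C vs D: C preferred on 3+1+2 = 6 ballots; C wins 6–3.
C–E: C 6–3.
D vs E: D preferred on 3 ballots; E wins 6–3.
Only C has no losses; C is the Condorcet winner.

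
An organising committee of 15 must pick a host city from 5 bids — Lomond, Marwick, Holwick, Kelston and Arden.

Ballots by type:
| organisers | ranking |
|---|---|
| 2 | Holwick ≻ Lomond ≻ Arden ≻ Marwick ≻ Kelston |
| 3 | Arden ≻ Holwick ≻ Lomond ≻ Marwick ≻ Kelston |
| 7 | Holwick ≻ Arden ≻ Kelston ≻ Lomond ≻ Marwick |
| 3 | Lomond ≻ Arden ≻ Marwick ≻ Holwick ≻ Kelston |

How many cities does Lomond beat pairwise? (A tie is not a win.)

2

Lomond against each rival (15 organisers):
Lomond–Marwick: Lomond 15–0.
Lomond–Holwick: Holwick 12–3.
Lomond vs Kelston: Lomond wins 8–7.
Lomond vs Arden: Arden wins 10–5.
Lomond beats Marwick, Kelston; loses to Holwick, Arden — 2 pairwise wins.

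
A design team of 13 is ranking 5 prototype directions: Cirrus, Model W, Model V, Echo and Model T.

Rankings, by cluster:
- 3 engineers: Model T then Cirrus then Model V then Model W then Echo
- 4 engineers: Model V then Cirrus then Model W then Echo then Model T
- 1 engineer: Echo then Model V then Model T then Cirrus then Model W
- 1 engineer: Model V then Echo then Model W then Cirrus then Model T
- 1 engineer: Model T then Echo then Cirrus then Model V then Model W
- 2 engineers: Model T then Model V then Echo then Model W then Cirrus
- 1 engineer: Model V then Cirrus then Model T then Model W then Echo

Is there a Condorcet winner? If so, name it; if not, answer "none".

Model V

Check each pair by majority over 13 ballots:
Cirrus vs Model W: 10 to 3, Cirrus.
Cirrus vs Model V: Cirrus is ranked higher on 3+1 = 4 ballots, Model V on 9. Model V wins 9–4.
Cirrus vs Echo: Cirrus preferred on 3+4+1 = 8 ballots; Cirrus wins 8–5.
Cirrus vs Model T: Cirrus is ranked higher on 4+1+1 = 6 ballots, Model T on 7. Model T wins 7–6.
Model W vs Model V: 0 to 13, Model V.
Model W vs Echo: Model W preferred on 3+4+1 = 8 ballots; Model W wins 8–5.
Model W vs Model T: Model W preferred on 4+1 = 5 ballots; Model T wins 8–5.
Model V vs Echo: Model V preferred on 3+4+1+2+1 = 11 ballots; Model V wins 11–2.
Model V vs Model T: 7 to 6, Model V.
Echo vs Model T: 4+1+1 = 6 for Echo, 7 for Model T — Model T by 7–6.
Model V wins every pairwise contest, so Model V is the Condorcet winner.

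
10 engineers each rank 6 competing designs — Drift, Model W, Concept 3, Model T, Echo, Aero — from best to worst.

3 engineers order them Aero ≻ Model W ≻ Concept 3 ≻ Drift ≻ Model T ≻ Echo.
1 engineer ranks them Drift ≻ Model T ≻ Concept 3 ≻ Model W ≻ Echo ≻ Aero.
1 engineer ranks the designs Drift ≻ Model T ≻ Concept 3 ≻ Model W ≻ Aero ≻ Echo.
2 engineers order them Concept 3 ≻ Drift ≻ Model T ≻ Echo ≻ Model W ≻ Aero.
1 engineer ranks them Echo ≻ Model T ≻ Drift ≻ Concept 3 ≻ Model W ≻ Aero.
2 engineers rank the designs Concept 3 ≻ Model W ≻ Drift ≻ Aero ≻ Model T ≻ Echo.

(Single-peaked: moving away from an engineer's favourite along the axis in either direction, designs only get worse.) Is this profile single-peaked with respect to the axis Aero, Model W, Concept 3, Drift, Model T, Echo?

yes

Axis positions: Aero=1, Model W=2, Concept 3=3, Drift=4, Model T=5, Echo=6.
Group 1 (peak Aero at position 1): ranking walks positions 1-2-3-4-5-6, expanding outward from the peak — single-peaked.
Group 2 (peak Drift at position 4): ranking walks positions 4-5-3-2-6-1, expanding outward from the peak — single-peaked.
Group 3 (peak Drift at position 4): ranking walks positions 4-5-3-2-1-6, expanding outward from the peak — single-peaked.
Group 4 (peak Concept 3 at position 3): ranking walks positions 3-4-5-6-2-1, expanding outward from the peak — single-peaked.
Group 5 (peak Echo at position 6): ranking walks positions 6-5-4-3-2-1, expanding outward from the peak — single-peaked.
Group 6 (peak Concept 3 at position 3): ranking walks positions 3-2-4-1-5-6, expanding outward from the peak — single-peaked.
Every ranking is single-peaked on this axis.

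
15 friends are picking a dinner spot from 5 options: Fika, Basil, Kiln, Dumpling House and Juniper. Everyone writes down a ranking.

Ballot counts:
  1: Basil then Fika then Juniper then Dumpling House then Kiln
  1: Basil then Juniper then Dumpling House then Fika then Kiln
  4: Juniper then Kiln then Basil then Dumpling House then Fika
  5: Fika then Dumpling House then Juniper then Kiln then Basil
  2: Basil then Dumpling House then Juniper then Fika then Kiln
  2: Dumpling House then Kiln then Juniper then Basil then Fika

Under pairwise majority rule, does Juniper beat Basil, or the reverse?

Ballots ranking Juniper above Basil: 4 + 5 + 2 = 11.
Ballots ranking Basil above Juniper: 15 − 11 = 4.
Juniper wins the head-to-head 11–4.

Juniper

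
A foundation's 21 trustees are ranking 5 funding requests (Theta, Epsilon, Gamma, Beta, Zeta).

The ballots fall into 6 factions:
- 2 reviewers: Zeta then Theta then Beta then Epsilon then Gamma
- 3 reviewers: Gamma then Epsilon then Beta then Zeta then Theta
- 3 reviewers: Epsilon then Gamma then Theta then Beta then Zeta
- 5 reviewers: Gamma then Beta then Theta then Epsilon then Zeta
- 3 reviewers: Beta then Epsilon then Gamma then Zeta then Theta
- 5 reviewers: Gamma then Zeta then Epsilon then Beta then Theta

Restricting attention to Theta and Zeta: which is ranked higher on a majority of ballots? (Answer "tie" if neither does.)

Zeta

Ballots ranking Theta above Zeta: 3 + 5 = 8.
Ballots ranking Zeta above Theta: 21 − 8 = 13.
Zeta wins the head-to-head 13–8.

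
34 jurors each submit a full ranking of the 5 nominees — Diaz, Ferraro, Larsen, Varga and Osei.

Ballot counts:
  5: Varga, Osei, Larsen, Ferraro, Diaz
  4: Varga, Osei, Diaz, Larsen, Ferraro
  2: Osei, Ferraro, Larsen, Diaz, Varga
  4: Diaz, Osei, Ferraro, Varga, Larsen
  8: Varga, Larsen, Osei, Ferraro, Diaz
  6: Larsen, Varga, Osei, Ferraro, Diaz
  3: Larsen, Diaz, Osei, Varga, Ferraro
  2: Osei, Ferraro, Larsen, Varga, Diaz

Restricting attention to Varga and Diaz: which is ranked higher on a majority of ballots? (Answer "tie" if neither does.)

Ballots ranking Varga above Diaz: 5 + 4 + 8 + 6 + 2 = 25.
Ballots ranking Diaz above Varga: 34 − 25 = 9.
Varga wins the head-to-head 25–9.

Varga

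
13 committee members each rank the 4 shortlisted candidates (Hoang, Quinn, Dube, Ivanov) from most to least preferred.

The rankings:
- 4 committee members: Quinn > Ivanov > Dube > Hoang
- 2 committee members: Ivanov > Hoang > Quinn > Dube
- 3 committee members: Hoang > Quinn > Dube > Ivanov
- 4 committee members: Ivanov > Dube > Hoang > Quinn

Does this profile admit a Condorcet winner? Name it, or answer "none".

Check each pair by majority over 13 ballots:
Hoang vs Quinn: Hoang, 9–4.
Hoang–Dube: Dube 8–5.
Hoang vs Ivanov: Ivanov, 10–3.
Quinn–Dube: Quinn 9–4.
Quinn vs Ivanov: Quinn, 7–6.
Dube vs Ivanov: Ivanov, 10–3.
Every candidate loses at least once (Hoang loses to Dube; Quinn loses to Hoang; Dube loses to Quinn; Ivanov loses to Quinn). The majority relation contains the cycle Hoang → Quinn → Dube → Hoang, so there is no Condorcet winner.

none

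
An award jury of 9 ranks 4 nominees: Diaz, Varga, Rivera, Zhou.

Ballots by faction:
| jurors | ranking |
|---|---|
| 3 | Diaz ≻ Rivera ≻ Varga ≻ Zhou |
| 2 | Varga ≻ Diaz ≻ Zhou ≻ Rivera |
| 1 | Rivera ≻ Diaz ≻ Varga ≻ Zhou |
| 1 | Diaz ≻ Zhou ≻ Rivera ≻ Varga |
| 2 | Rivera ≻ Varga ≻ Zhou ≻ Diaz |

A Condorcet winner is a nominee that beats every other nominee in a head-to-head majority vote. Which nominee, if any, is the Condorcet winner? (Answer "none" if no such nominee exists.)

Check each pair by majority over 9 ballots:
Diaz vs Varga: 5 to 4, Diaz.
Diaz vs Rivera: Diaz is ranked higher on 3+2+1 = 6 ballots, Rivera on 3. Diaz wins 6–3.
Diaz vs Zhou: Diaz preferred on 3+2+1+1 = 7 ballots; Diaz wins 7–2.
Varga vs Rivera: 2 for Varga, 7 for Rivera — Rivera by 7–2.
Varga vs Zhou: Varga wins 8–1.
Rivera vs Zhou: Rivera wins 6–3.
Diaz wins every pairwise contest, so Diaz is the Condorcet winner.

Diaz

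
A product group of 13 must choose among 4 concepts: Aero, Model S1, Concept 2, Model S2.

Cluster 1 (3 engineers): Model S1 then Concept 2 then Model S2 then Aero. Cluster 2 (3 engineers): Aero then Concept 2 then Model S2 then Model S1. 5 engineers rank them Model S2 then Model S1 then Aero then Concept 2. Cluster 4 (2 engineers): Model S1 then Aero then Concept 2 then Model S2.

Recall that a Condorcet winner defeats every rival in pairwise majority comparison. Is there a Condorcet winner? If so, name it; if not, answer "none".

Head-to-head results (13 engineers):
Aero vs Model S1: Aero preferred on 3 ballots; Model S1 wins 10–3.
Aero vs Concept 2: Aero preferred on 3+5+2 = 10 ballots; Aero wins 10–3.
Aero vs Model S2: Aero preferred on 3+2 = 5 ballots; Model S2 wins 8–5.
Model S1 vs Concept 2: Model S1 is ranked higher on 3+5+2 = 10 ballots, Concept 2 on 3. Model S1 wins 10–3.
Model S1 vs Model S2: Model S1 preferred on 3+2 = 5 ballots; Model S2 wins 8–5.
Concept 2 vs Model S2: Concept 2 preferred on 3+3+2 = 8 ballots; Concept 2 wins 8–5.
Each design drops at least one matchup (Aero loses to Model S1; Model S1 loses to Model S2; Concept 2 loses to Aero; Model S2 loses to Concept 2); the cycle Aero → Concept 2 → Model S2 → Aero rules out a Condorcet winner.

none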